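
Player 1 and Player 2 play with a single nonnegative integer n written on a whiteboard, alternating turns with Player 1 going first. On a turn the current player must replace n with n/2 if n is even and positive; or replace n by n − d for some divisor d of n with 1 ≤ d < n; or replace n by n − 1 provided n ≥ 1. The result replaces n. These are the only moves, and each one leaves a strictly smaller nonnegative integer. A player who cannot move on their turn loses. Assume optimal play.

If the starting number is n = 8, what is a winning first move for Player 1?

Classify positions by backward induction: terminal positions (no move available) are L. From any other position, the mover wins iff some move reaches an L.
n=0: no move → L
n=1: W (go to 0, an L position)
n=2: L (sole option 1(W) is W)
n=3: W (go to 2, an L position)
n=4: W (go to 2, an L position)
n=5: L (sole option 4(W) is W)
n=6: W (go to 5, an L position)
n=7: L (sole option 6(W) is W)
n=8: W (go to 7, an L position)
From 8, the L positions reachable in one move are: 7.

Move to 7.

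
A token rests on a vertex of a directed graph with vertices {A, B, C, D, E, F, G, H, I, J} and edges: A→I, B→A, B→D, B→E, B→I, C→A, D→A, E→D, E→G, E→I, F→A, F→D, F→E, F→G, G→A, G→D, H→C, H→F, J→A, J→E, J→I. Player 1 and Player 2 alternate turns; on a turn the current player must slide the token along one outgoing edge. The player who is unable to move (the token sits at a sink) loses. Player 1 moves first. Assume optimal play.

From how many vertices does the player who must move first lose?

3

Label each position W (a win for the player to move) or L (a loss). A position with no legal move is L; any other position is W exactly when some move reaches an L, and L when every move reaches a W.
Every edge goes from a vertex to one that appears earlier in the order I, A, D, G, E, B, F, J, C, H, so processing vertices in that order labels each vertex after all of its successors.
I: no outgoing edge → L
A: reaches L-position I → W
D: only reaches A(W), which is W → L
G: reaches L-position D → W
E: reaches L-position D → W
B: reaches L-position D → W
F: reaches L-position D → W
J: reaches L-position I → W
C: only reaches A(W), which is W → L
H: reaches L-position C → W
The L vertices are C, D, I; that is 3 in all.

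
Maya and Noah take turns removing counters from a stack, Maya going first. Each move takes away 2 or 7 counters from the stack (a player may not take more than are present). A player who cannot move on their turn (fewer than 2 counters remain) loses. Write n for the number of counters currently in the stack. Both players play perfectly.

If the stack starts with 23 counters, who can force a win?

Noah wins.

Work bottom-up. With no move the player to move loses. Otherwise the position is W if at least one move leads to an L position for the opponent, and L if every move leads to a W.
n=0: no move → L
n=1: no move → L
n=2: W (go to 0, an L position)
n=3: W (go to 1, an L position)
n=4: L (sole option 2(W) is W)
n=5: L (sole option 3(W) is W)
n=6: W (go to 4, an L position)
n=7: W (go to 5, an L position)
n=8: W (go to 1, an L position)
n=9: L (options 7(W), 2(W) are all W)
n=10: L (options 8(W), 3(W) are all W)
n=11: W (go to 9, an L position)
n=12: W (go to 10, an L position)
n=13: L (options 11(W), 6(W) are all W)
n=14: L (options 12(W), 7(W) are all W)
n=15: W (go to 13, an L position)
n=16: W (go to 14, an L position)
n=17: W (go to 10, an L position)
n=18: L (options 16(W), 11(W) are all W)
n=19: L (options 17(W), 12(W) are all W)
n=20: W (go to 18, an L position)
n=21: W (go to 19, an L position)
n=22: L (options 20(W), 15(W) are all W)
n=23: L (options 21(W), 16(W) are all W)
Every move from 23 reaches a W position, so the mover loses.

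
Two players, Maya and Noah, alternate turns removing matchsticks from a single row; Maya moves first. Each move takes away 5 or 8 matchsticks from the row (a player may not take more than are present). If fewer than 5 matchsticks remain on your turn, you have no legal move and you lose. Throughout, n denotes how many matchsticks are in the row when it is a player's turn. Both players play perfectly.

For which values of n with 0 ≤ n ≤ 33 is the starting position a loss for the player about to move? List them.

0, 1, 2, 3, 4, 13, 14, 15, 16, 17, 26, 27, 28, 29, 30

Label each position W (a win for the player to move) or L (a loss). A position with no legal move is L; any other position is W exactly when some move reaches an L, and L when every move reaches a W.
n=0: no move → L
n=1: no move → L
n=2: no move → L
n=3: no move → L
n=4: no move → L
n=5: reaches L-position 0 → W
n=6: reaches L-position 1 → W
n=7: reaches L-position 2 → W
n=8: reaches L-position 3 → W
n=9: reaches L-position 4 → W
n=10: reaches L-position 2 → W
n=11: reaches L-position 3 → W
n=12: reaches L-position 4 → W
n=13: only reaches 8(W), 5(W), all W → L
n=14: only reaches 9(W), 6(W), all W → L
n=15: only reaches 10(W), 7(W), all W → L
n=16: only reaches 11(W), 8(W), all W → L
n=17: only reaches 12(W), 9(W), all W → L
n=18: reaches L-position 13 → W
n=19: reaches L-position 14 → W
n=20: reaches L-position 15 → W
n=21: reaches L-position 16 → W
n=22: reaches L-position 17 → W
n=23: reaches L-position 15 → W
n=24: reaches L-position 16 → W
n=25: reaches L-position 17 → W
n=26: only reaches 21(W), 18(W), all W → L
n=27: only reaches 22(W), 19(W), all W → L
n=28: only reaches 23(W), 20(W), all W → L
n=29: only reaches 24(W), 21(W), all W → L
n=30: only reaches 25(W), 22(W), all W → L
n=31: reaches L-position 26 → W
n=32: reaches L-position 27 → W
n=33: reaches L-position 28 → W
The losing starting values of n are exactly the entries labelled L in this table (15 of them).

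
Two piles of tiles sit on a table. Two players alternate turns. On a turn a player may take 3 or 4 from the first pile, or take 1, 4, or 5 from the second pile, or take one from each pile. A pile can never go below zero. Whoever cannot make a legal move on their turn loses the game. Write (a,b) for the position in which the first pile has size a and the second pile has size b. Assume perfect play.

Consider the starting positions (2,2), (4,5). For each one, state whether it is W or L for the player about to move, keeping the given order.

Label each position W (a win for the player to move) or L (a loss). A position with no legal move is L; any other position is W exactly when some move reaches an L, and L when every move reaches a W.
No move ever increases a pile, so every position that can arise here has a ≤ 4 and b ≤ 5; it is enough to label the cells with 0 ≤ a ≤ 4 and 0 ≤ b ≤ 5.
Every move lowers a or b (never raises either), so fill the grid row by row in increasing a, and left to right within a row: each cell's successors are then already labelled.
      b=0  b=1  b=2  b=3  b=4  b=5
a=0:    L    W    L    W    W    W
a=1:    L    W    L    W    W    W
a=2:    L    W    L    W    W    W
a=3:    W    W    W    W    L    W
a=4:    W    L    W    L    W    W
Cells with no legal move (terminal, hence L): (0,0), (1,0), (2,0).
The remaining L cells, each justified by listing all of its moves:
(0,2): →(0,1)(W) only, which is W, so L
(1,2): →(1,1)(W), (0,1)(W) — all W, so L
(2,2): →(2,1)(W), (1,1)(W) — all W, so L
(3,4): →(0,4)(W), (3,3)(W), (3,0)(W), (2,3)(W) — all W, so L
(4,1): →(1,1)(W), (0,1)(W), (4,0)(W), (3,0)(W) — all W, so L
(4,3): →(1,3)(W), (0,3)(W), (4,2)(W), (3,2)(W) — all W, so L
Every other cell has at least one move into one of the L cells above, so it is W.
(2,2): one of the L cells justified above, so L
(4,5): the move to (4,1) reaches an L cell, so W

(2,2): L, (4,5): W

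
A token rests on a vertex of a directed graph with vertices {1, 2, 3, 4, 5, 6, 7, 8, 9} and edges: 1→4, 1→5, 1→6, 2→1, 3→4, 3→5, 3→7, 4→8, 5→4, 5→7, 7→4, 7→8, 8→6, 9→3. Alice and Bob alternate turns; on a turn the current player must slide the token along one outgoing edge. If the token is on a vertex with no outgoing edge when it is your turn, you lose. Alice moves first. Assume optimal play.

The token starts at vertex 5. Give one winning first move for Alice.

Move to 4.

Build the W/L table. Terminal = L. A non-terminal position is W if it has a move to some L; otherwise it is L.
Every edge goes from a vertex to one that appears earlier in the order 6, 8, 4, 7, 5, 3, 9, 1, 2, so processing vertices in that order labels each vertex after all of its successors.
6: no outgoing edge → L
8: reaches L-position 6 → W
4: only reaches 8(W), which is W → L
7: reaches L-position 4 → W
5: reaches L-position 4 → W
3: reaches L-position 4 → W
9: only reaches 3(W), which is W → L
1: reaches L-position 4 → W
2: only reaches 1(W), which is W → L
From 5, the L positions reachable in one move are: 4.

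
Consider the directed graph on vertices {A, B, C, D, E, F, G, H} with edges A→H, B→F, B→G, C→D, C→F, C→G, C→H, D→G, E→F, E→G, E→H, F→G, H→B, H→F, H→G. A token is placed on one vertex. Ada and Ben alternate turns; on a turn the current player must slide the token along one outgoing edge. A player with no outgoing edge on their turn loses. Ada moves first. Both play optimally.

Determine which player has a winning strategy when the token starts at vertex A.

Ben wins.

Use the standard recursion: the mover loses at a terminal position; elsewhere, the mover wins exactly when some move hands the opponent an L position.
Every edge goes from a vertex to one that appears earlier in the order G, F, B, D, H, E, C, A, so processing vertices in that order labels each vertex after all of its successors.
G: no outgoing edge → L
F: W (go to G, an L position)
B: W (go to G, an L position)
D: W (go to G, an L position)
H: W (go to G, an L position)
E: W (go to G, an L position)
C: W (go to G, an L position)
A: L (sole option H(W) is W)
Every move from A reaches a W position, so the mover loses.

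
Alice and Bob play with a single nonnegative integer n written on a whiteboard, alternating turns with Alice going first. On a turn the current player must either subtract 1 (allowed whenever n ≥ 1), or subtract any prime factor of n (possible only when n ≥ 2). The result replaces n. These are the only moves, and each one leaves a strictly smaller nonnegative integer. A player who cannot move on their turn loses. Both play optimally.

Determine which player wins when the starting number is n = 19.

Work bottom-up. With no move the player to move loses. Otherwise the position is W if at least one move leads to an L position for the opponent, and L if every move leads to a W.
n=0: no move → L
n=1: can move to 0, which is L ⇒ W
n=2: can move to 0, which is L ⇒ W
n=3: can move to 0, which is L ⇒ W
n=4: moves to 2(W), 3(W); every one is W ⇒ L
n=5: can move to 0, which is L ⇒ W
n=6: can move to 4, which is L ⇒ W
n=7: can move to 0, which is L ⇒ W
n=8: moves to 6(W), 7(W); every one is W ⇒ L
n=9: can move to 8, which is L ⇒ W
n=10: can move to 8, which is L ⇒ W
n=11: can move to 0, which is L ⇒ W
n=12: moves to 9(W), 10(W), 11(W); every one is W ⇒ L
n=13: can move to 0, which is L ⇒ W
n=14: can move to 12, which is L ⇒ W
n=15: can move to 12, which is L ⇒ W
n=16: moves to 14(W), 15(W); every one is W ⇒ L
n=17: can move to 0, which is L ⇒ W
n=18: can move to 16, which is L ⇒ W
n=19: can move to 0, which is L ⇒ W
The starting position 19 is W: Alice should move to 0, handing over an L position.

Alice wins.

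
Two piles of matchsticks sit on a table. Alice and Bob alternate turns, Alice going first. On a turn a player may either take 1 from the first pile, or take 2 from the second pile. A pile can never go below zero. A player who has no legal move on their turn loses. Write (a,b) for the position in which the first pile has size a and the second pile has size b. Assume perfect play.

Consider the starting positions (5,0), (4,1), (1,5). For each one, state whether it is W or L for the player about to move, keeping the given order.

Build the W/L table. Terminal = L. A non-terminal position is W if it has a move to some L; otherwise it is L.
No move ever increases a pile, so every position that can arise here has a ≤ 5 and b ≤ 5; it is enough to label the cells with 0 ≤ a ≤ 5 and 0 ≤ b ≤ 5.
Every move lowers a or b (never raises either), so fill the grid row by row in increasing a, and left to right within a row: each cell's successors are then already labelled.
      b=0  b=1  b=2  b=3  b=4  b=5
a=0:    L    L    W    W    L    L
a=1:    W    W    L    L    W    W
a=2:    L    L    W    W    L    L
a=3:    W    W    L    L    W    W
a=4:    L    L    W    W    L    L
a=5:    W    W    L    L    W    W
Cells with no legal move (terminal, hence L): (0,0), (0,1).
The remaining L cells, each justified by listing all of its moves:
(0,4): the only move is to (0,2)(W), a W ⇒ L
(0,5): the only move is to (0,3)(W), a W ⇒ L
(1,2): moves to (0,2)(W), (1,0)(W); every one is W ⇒ L
(1,3): moves to (0,3)(W), (1,1)(W); every one is W ⇒ L
(2,0): the only move is to (1,0)(W), a W ⇒ L
(2,1): the only move is to (1,1)(W), a W ⇒ L
(2,4): moves to (1,4)(W), (2,2)(W); every one is W ⇒ L
(2,5): moves to (1,5)(W), (2,3)(W); every one is W ⇒ L
(3,2): moves to (2,2)(W), (3,0)(W); every one is W ⇒ L
(3,3): moves to (2,3)(W), (3,1)(W); every one is W ⇒ L
(4,0): the only move is to (3,0)(W), a W ⇒ L
(4,1): the only move is to (3,1)(W), a W ⇒ L
(4,4): moves to (3,4)(W), (4,2)(W); every one is W ⇒ L
(4,5): moves to (3,5)(W), (4,3)(W); every one is W ⇒ L
(5,2): moves to (4,2)(W), (5,0)(W); every one is W ⇒ L
(5,3): moves to (4,3)(W), (5,1)(W); every one is W ⇒ L
Every other cell has at least one move into one of the L cells above, so it is W.
(5,0): the move to (4,0) reaches an L cell, so W
(4,1): one of the L cells justified above, so L
(1,5): the move to (0,5) reaches an L cell, so W

(5,0): W, (4,1): L, (1,5): W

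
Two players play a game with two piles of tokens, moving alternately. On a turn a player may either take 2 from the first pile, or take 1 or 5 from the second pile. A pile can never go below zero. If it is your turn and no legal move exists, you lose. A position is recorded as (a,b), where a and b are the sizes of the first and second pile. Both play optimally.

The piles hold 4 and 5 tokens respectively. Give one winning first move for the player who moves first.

Positions with no move are L. A position that does have a move is losing for the player to move precisely when every available move leads to a winning position for the opponent. Fill in the labels:
No move ever increases a pile, so every position that can arise here has a ≤ 4 and b ≤ 5; it is enough to label the cells with 0 ≤ a ≤ 4 and 0 ≤ b ≤ 5.
Every move lowers a or b (never raises either), so fill the grid row by row in increasing a, and left to right within a row: each cell's successors are then already labelled.
      b=0  b=1  b=2  b=3  b=4  b=5
a=0:    L    W    L    W    L    W
a=1:    L    W    L    W    L    W
a=2:    W    L    W    L    W    L
a=3:    W    L    W    L    W    L
a=4:    L    W    L    W    L    W
Cells with no legal move (terminal, hence L): (0,0), (1,0).
The remaining L cells, each justified by listing all of its moves:
(0,2): L (sole option (0,1)(W) is W)
(0,4): L (sole option (0,3)(W) is W)
(1,2): L (sole option (1,1)(W) is W)
(1,4): L (sole option (1,3)(W) is W)
(2,1): L (options (0,1)(W), (2,0)(W) are all W)
(2,3): L (options (0,3)(W), (2,2)(W) are all W)
(2,5): L (options (0,5)(W), (2,4)(W), (2,0)(W) are all W)
(3,1): L (options (1,1)(W), (3,0)(W) are all W)
(3,3): L (options (1,3)(W), (3,2)(W) are all W)
(3,5): L (options (1,5)(W), (3,4)(W), (3,0)(W) are all W)
(4,0): L (sole option (2,0)(W) is W)
(4,2): L (options (2,2)(W), (4,1)(W) are all W)
(4,4): L (options (2,4)(W), (4,3)(W) are all W)
Every other cell has at least one move into one of the L cells above, so it is W.
From (4,5), the L positions reachable in one move are: (2,5), (4,4), (4,0). Any move reaching one of these is winning.

Move to (2,5).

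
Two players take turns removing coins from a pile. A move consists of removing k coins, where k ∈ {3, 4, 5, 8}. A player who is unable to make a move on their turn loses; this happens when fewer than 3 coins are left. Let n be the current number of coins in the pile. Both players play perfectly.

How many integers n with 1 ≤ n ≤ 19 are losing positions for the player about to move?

Use the standard recursion: the mover loses at a terminal position; elsewhere, the mover wins exactly when some move hands the opponent an L position.
n=0: no move → L
n=1: no move → L
n=2: no move → L
n=3: W (go to 0, an L position)
n=4: W (go to 1, an L position)
n=5: W (go to 2, an L position)
n=6: W (go to 2, an L position)
n=7: W (go to 2, an L position)
n=8: W (go to 0, an L position)
n=9: W (go to 1, an L position)
n=10: W (go to 2, an L position)
n=11: L (options 8(W), 7(W), 6(W), 3(W) are all W)
n=12: L (options 9(W), 8(W), 7(W), 4(W) are all W)
n=13: L (options 10(W), 9(W), 8(W), 5(W) are all W)
n=14: W (go to 11, an L position)
n=15: W (go to 12, an L position)
n=16: W (go to 13, an L position)
n=17: W (go to 13, an L position)
n=18: W (go to 13, an L position)
n=19: W (go to 11, an L position)
L entries with 1 ≤ n ≤ 19 (n=0 is outside the asked range and is not counted): n = 1, 2, 11, 12, 13; that makes 5.

5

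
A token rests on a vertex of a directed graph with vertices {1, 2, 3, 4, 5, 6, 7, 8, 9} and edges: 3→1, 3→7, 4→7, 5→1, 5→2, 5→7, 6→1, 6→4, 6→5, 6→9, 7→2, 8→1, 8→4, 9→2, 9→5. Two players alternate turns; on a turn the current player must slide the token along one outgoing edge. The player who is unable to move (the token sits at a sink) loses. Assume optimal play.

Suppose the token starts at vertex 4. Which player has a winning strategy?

Positions with no move are L. A position that does have a move is losing for the player to move precisely when every available move leads to a winning position for the opponent. Fill in the labels:
Every edge goes from a vertex to one that appears earlier in the order 1, 2, 7, 5, 4, 3, 9, 6, 8, so processing vertices in that order labels each vertex after all of its successors.
1: no outgoing edge → L
2: no outgoing edge → L
7: →2(L), so W
5: →2(L), so W
4: →7(W) only, which is W, so L
3: →1(L), so W
9: →2(L), so W
6: →4(L), so W
8: →4(L), so W
The starting position 4 is L: whatever the player to move does, the opponent receives a W position.

The second player wins.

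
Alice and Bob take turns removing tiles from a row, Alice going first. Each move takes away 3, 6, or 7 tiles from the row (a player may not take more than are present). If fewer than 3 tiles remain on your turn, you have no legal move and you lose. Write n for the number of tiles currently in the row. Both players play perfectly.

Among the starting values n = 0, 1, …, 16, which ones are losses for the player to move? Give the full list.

Classify positions by backward induction: terminal positions (no move available) are L. From any other position, the mover wins iff some move reaches an L.
n=0: no move → L
n=1: no move → L
n=2: no move → L
n=3: →0(L), so W
n=4: →1(L), so W
n=5: →2(L), so W
n=6: →0(L), so W
n=7: →1(L), so W
n=8: →2(L), so W
n=9: →2(L), so W
n=10: →7(W), 4(W), 3(W) — all W, so L
n=11: →8(W), 5(W), 4(W) — all W, so L
n=12: →9(W), 6(W), 5(W) — all W, so L
n=13: →10(L), so W
n=14: →11(L), so W
n=15: →12(L), so W
n=16: →10(L), so W
The losing starting values of n are exactly the entries labelled L in this table (6 of them).

0, 1, 2, 10, 11, 12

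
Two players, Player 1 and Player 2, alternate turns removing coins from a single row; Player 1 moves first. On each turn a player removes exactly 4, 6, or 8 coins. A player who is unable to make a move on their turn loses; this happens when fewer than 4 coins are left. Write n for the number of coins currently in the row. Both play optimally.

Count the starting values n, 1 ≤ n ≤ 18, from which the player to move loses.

7

Compute win/loss labels from the base case upward. A position with no move is L. Any other position is W if it can reach an L in one move, else L.
n=0: no move → L
n=1: no move → L
n=2: no move → L
n=3: no move → L
n=4: W (go to 0, an L position)
n=5: W (go to 1, an L position)
n=6: W (go to 2, an L position)
n=7: W (go to 3, an L position)
n=8: W (go to 2, an L position)
n=9: W (go to 3, an L position)
n=10: W (go to 2, an L position)
n=11: W (go to 3, an L position)
n=12: L (options 8(W), 6(W), 4(W) are all W)
n=13: L (options 9(W), 7(W), 5(W) are all W)
n=14: L (options 10(W), 8(W), 6(W) are all W)
n=15: L (options 11(W), 9(W), 7(W) are all W)
n=16: W (go to 12, an L position)
n=17: W (go to 13, an L position)
n=18: W (go to 14, an L position)
L entries with 1 ≤ n ≤ 18 (n=0 is outside the asked range and is not counted): n = 1, 2, 3, 12, 13, 14, 15; that makes 7.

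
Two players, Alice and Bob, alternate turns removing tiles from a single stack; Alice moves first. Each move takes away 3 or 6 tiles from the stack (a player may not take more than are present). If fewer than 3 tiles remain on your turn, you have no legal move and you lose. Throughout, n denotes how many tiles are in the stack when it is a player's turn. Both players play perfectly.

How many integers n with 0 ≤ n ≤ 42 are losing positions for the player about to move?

15

Work bottom-up. With no move the player to move loses. Otherwise the position is W if at least one move leads to an L position for the opponent, and L if every move leads to a W.
n=0: no move → L
n=1: no move → L
n=2: no move → L
n=3: W (go to 0, an L position)
n=4: W (go to 1, an L position)
n=5: W (go to 2, an L position)
n=6: W (go to 0, an L position)
n=7: W (go to 1, an L position)
n=8: W (go to 2, an L position)
n=9: L (options 6(W), 3(W) are all W)
n=10: L (options 7(W), 4(W) are all W)
n=11: L (options 8(W), 5(W) are all W)
n=12: W (go to 9, an L position)
n=13: W (go to 10, an L position)
n=14: W (go to 11, an L position)
n=15: W (go to 9, an L position)
n=16: W (go to 10, an L position)
n=17: W (go to 11, an L position)
n=18: L (options 15(W), 12(W) are all W)
n=19: L (options 16(W), 13(W) are all W)
n=20: L (options 17(W), 14(W) are all W)
n=21: W (go to 18, an L position)
n=22: W (go to 19, an L position)
n=23: W (go to 20, an L position)
n=24: W (go to 18, an L position)
n=25: W (go to 19, an L position)
n=26: W (go to 20, an L position)
n=27: L (options 24(W), 21(W) are all W)
n=28: L (options 25(W), 22(W) are all W)
n=29: L (options 26(W), 23(W) are all W)
n=30: W (go to 27, an L position)
n=31: W (go to 28, an L position)
n=32: W (go to 29, an L position)
n=33: W (go to 27, an L position)
n=34: W (go to 28, an L position)
n=35: W (go to 29, an L position)
n=36: L (options 33(W), 30(W) are all W)
n=37: L (options 34(W), 31(W) are all W)
n=38: L (options 35(W), 32(W) are all W)
n=39: W (go to 36, an L position)
n=40: W (go to 37, an L position)
n=41: W (go to 38, an L position)
n=42: W (go to 36, an L position)
L entries with 0 ≤ n ≤ 42: n = 0, 1, 2, 9, 10, 11, 18, 19, 20, 27, 28, 29, 36, 37, 38; that makes 15.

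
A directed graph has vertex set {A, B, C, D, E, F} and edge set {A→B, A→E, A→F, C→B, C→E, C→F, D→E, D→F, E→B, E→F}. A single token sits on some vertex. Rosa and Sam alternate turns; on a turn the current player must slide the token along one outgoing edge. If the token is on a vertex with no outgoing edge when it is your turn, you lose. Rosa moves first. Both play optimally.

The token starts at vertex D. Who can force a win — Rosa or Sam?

Rosa wins.

Work bottom-up. With no move the player to move loses. Otherwise the position is W if at least one move leads to an L position for the opponent, and L if every move leads to a W.
Every edge goes from a vertex to one that appears earlier in the order B, F, E, A, C, D, so processing vertices in that order labels each vertex after all of its successors.
B: no outgoing edge → L
F: no outgoing edge → L
E: can move to F, which is L ⇒ W
A: can move to F, which is L ⇒ W
C: can move to F, which is L ⇒ W
D: can move to F, which is L ⇒ W
The starting position D is W: Rosa should move to F, handing over an L position.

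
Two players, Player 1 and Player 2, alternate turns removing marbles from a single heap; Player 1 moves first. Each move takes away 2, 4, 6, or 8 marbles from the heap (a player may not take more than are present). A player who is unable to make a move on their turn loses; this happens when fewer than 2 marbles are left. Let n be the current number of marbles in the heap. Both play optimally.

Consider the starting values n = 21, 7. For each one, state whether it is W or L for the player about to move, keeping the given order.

21: L, 7: W

Classify positions by backward induction: terminal positions (no move available) are L. From any other position, the mover wins iff some move reaches an L.
n=0: no move → L
n=1: no move → L
n=2: W (go to 0, an L position)
n=3: W (go to 1, an L position)
n=4: W (go to 0, an L position)
n=5: W (go to 1, an L position)
n=6: W (go to 0, an L position)
n=7: W (go to 1, an L position)
n=8: W (go to 0, an L position)
n=9: W (go to 1, an L position)
n=10: L (options 8(W), 6(W), 4(W), 2(W) are all W)
n=11: L (options 9(W), 7(W), 5(W), 3(W) are all W)
n=12: W (go to 10, an L position)
n=13: W (go to 11, an L position)
n=14: W (go to 10, an L position)
n=15: W (go to 11, an L position)
n=16: W (go to 10, an L position)
n=17: W (go to 11, an L position)
n=18: W (go to 10, an L position)
n=19: W (go to 11, an L position)
n=20: L (options 18(W), 16(W), 14(W), 12(W) are all W)
n=21: L (options 19(W), 17(W), 15(W), 13(W) are all W)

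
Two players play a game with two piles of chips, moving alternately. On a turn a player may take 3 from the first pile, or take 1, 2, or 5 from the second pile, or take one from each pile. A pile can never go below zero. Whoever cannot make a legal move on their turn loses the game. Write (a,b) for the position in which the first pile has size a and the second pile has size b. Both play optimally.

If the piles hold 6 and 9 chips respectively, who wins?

The second player wins.

Build the W/L table. Terminal = L. A non-terminal position is W if it has a move to some L; otherwise it is L.
No move ever increases a pile, so every position that can arise here has a ≤ 6 and b ≤ 9; it is enough to label the cells with 0 ≤ a ≤ 6 and 0 ≤ b ≤ 9.
Every move lowers a or b (never raises either), so fill the grid row by row in increasing a, and left to right within a row: each cell's successors are then already labelled.
      b=0  b=1  b=2  b=3  b=4  b=5  b=6  b=7  b=8  b=9
a=0:    L    W    W    L    W    W    L    W    W    L
a=1:    L    W    W    L    W    W    L    W    W    L
a=2:    L    W    W    L    W    W    L    W    W    L
a=3:    W    W    L    W    W    L    W    W    L    W
a=4:    W    L    W    W    L    W    W    L    W    W
a=5:    W    L    W    W    L    W    W    L    W    W
a=6:    L    W    W    L    W    W    L    W    W    L
Cells with no legal move (terminal, hence L): (0,0), (1,0), (2,0).
The remaining L cells, each justified by listing all of its moves:
(0,3): moves to (0,2)(W), (0,1)(W); every one is W ⇒ L
(0,6): moves to (0,5)(W), (0,4)(W), (0,1)(W); every one is W ⇒ L
(0,9): moves to (0,8)(W), (0,7)(W), (0,4)(W); every one is W ⇒ L
(1,3): moves to (1,2)(W), (1,1)(W), (0,2)(W); every one is W ⇒ L
(1,6): moves to (1,5)(W), (1,4)(W), (1,1)(W), (0,5)(W); every one is W ⇒ L
(1,9): moves to (1,8)(W), (1,7)(W), (1,4)(W), (0,8)(W); every one is W ⇒ L
(2,3): moves to (2,2)(W), (2,1)(W), (1,2)(W); every one is W ⇒ L
(2,6): moves to (2,5)(W), (2,4)(W), (2,1)(W), (1,5)(W); every one is W ⇒ L
(2,9): moves to (2,8)(W), (2,7)(W), (2,4)(W), (1,8)(W); every one is W ⇒ L
(3,2): moves to (0,2)(W), (3,1)(W), (3,0)(W), (2,1)(W); every one is W ⇒ L
(3,5): moves to (0,5)(W), (3,4)(W), (3,3)(W), (3,0)(W), (2,4)(W); every one is W ⇒ L
(3,8): moves to (0,8)(W), (3,7)(W), (3,6)(W), (3,3)(W), (2,7)(W); every one is W ⇒ L
(4,1): moves to (1,1)(W), (4,0)(W), (3,0)(W); every one is W ⇒ L
(4,4): moves to (1,4)(W), (4,3)(W), (4,2)(W), (3,3)(W); every one is W ⇒ L
(4,7): moves to (1,7)(W), (4,6)(W), (4,5)(W), (4,2)(W), (3,6)(W); every one is W ⇒ L
(5,1): moves to (2,1)(W), (5,0)(W), (4,0)(W); every one is W ⇒ L
(5,4): moves to (2,4)(W), (5,3)(W), (5,2)(W), (4,3)(W); every one is W ⇒ L
(5,7): moves to (2,7)(W), (5,6)(W), (5,5)(W), (5,2)(W), (4,6)(W); every one is W ⇒ L
(6,0): the only move is to (3,0)(W), a W ⇒ L
(6,3): moves to (3,3)(W), (6,2)(W), (6,1)(W), (5,2)(W); every one is W ⇒ L
(6,6): moves to (3,6)(W), (6,5)(W), (6,4)(W), (6,1)(W), (5,5)(W); every one is W ⇒ L
(6,9): moves to (3,9)(W), (6,8)(W), (6,7)(W), (6,4)(W), (5,8)(W); every one is W ⇒ L
Every other cell has at least one move into one of the L cells above, so it is W.
Every move from (6,9) reaches a W position, so the mover loses.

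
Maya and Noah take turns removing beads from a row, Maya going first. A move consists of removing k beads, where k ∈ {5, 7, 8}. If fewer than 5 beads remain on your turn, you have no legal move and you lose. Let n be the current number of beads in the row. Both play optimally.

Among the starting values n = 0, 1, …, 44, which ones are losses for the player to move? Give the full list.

0, 1, 2, 3, 4, 13, 14, 15, 16, 17, 26, 27, 28, 29, 30, 39, 40, 41, 42, 43

Use the standard recursion: the mover loses at a terminal position; elsewhere, the mover wins exactly when some move hands the opponent an L position.
n=0: no move → L
n=1: no move → L
n=2: no move → L
n=3: no move → L
n=4: no move → L
n=5: W (go to 0, an L position)
n=6: W (go to 1, an L position)
n=7: W (go to 2, an L position)
n=8: W (go to 3, an L position)
n=9: W (go to 4, an L position)
n=10: W (go to 3, an L position)
n=11: W (go to 4, an L position)
n=12: W (go to 4, an L position)
n=13: L (options 8(W), 6(W), 5(W) are all W)
n=14: L (options 9(W), 7(W), 6(W) are all W)
n=15: L (options 10(W), 8(W), 7(W) are all W)
n=16: L (options 11(W), 9(W), 8(W) are all W)
n=17: L (options 12(W), 10(W), 9(W) are all W)
n=18: W (go to 13, an L position)
n=19: W (go to 14, an L position)
n=20: W (go to 15, an L position)
n=21: W (go to 16, an L position)
n=22: W (go to 17, an L position)
n=23: W (go to 16, an L position)
n=24: W (go to 17, an L position)
n=25: W (go to 17, an L position)
n=26: L (options 21(W), 19(W), 18(W) are all W)
n=27: L (options 22(W), 20(W), 19(W) are all W)
n=28: L (options 23(W), 21(W), 20(W) are all W)
n=29: L (options 24(W), 22(W), 21(W) are all W)
n=30: L (options 25(W), 23(W), 22(W) are all W)
n=31: W (go to 26, an L position)
n=32: W (go to 27, an L position)
n=33: W (go to 28, an L position)
n=34: W (go to 29, an L position)
n=35: W (go to 30, an L position)
n=36: W (go to 29, an L position)
n=37: W (go to 30, an L position)
n=38: W (go to 30, an L position)
n=39: L (options 34(W), 32(W), 31(W) are all W)
n=40: L (options 35(W), 33(W), 32(W) are all W)
n=41: L (options 36(W), 34(W), 33(W) are all W)
n=42: L (options 37(W), 35(W), 34(W) are all W)
n=43: L (options 38(W), 36(W), 35(W) are all W)
n=44: W (go to 39, an L position)
Reading off the rows marked L gives the requested list; there are 20 such values of n.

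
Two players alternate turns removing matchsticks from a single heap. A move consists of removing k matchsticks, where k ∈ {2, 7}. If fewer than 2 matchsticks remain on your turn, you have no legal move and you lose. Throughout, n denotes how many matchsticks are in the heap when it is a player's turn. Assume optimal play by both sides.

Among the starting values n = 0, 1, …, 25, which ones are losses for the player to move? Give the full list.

0, 1, 4, 5, 9, 10, 13, 14, 18, 19, 22, 23

Use the standard recursion: the mover loses at a terminal position; elsewhere, the mover wins exactly when some move hands the opponent an L position.
n=0: no move → L
n=1: no move → L
n=2: can move to 0, which is L ⇒ W
n=3: can move to 1, which is L ⇒ W
n=4: the only move is to 2(W), a W ⇒ L
n=5: the only move is to 3(W), a W ⇒ L
n=6: can move to 4, which is L ⇒ W
n=7: can move to 5, which is L ⇒ W
n=8: can move to 1, which is L ⇒ W
n=9: moves to 7(W), 2(W); every one is W ⇒ L
n=10: moves to 8(W), 3(W); every one is W ⇒ L
n=11: can move to 9, which is L ⇒ W
n=12: can move to 10, which is L ⇒ W
n=13: moves to 11(W), 6(W); every one is W ⇒ L
n=14: moves to 12(W), 7(W); every one is W ⇒ L
n=15: can move to 13, which is L ⇒ W
n=16: can move to 14, which is L ⇒ W
n=17: can move to 10, which is L ⇒ W
n=18: moves to 16(W), 11(W); every one is W ⇒ L
n=19: moves to 17(W), 12(W); every one is W ⇒ L
n=20: can move to 18, which is L ⇒ W
n=21: can move to 19, which is L ⇒ W
n=22: moves to 20(W), 15(W); every one is W ⇒ L
n=23: moves to 21(W), 16(W); every one is W ⇒ L
n=24: can move to 22, which is L ⇒ W
n=25: can move to 23, which is L ⇒ W
The losing starting values of n are exactly the entries labelled L in this table (12 of them).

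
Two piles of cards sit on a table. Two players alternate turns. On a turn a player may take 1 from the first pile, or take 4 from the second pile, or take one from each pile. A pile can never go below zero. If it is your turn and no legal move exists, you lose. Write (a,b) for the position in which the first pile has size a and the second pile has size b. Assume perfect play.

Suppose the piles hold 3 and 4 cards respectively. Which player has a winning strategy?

The first player wins.

Build the W/L table. Terminal = L. A non-terminal position is W if it has a move to some L; otherwise it is L.
No move ever increases a pile, so every position that can arise here has a ≤ 3 and b ≤ 4; it is enough to label the cells with 0 ≤ a ≤ 3 and 0 ≤ b ≤ 4.
Every move lowers a or b (never raises either), so fill the grid row by row in increasing a, and left to right within a row: each cell's successors are then already labelled.
      b=0  b=1  b=2  b=3  b=4
a=0:    L    L    L    L    W
a=1:    W    W    W    W    W
a=2:    L    L    L    L    W
a=3:    W    W    W    W    W
Cells with no legal move (terminal, hence L): (0,0), (0,1), (0,2), (0,3).
The remaining L cells, each justified by listing all of its moves:
(2,0): only reaches (1,0)(W), which is W → L
(2,1): only reaches (1,1)(W), (1,0)(W), all W → L
(2,2): only reaches (1,2)(W), (1,1)(W), all W → L
(2,3): only reaches (1,3)(W), (1,2)(W), all W → L
Every other cell has at least one move into one of the L cells above, so it is W.
From (3,4) the player to move can move to (2,3), reaching an L position.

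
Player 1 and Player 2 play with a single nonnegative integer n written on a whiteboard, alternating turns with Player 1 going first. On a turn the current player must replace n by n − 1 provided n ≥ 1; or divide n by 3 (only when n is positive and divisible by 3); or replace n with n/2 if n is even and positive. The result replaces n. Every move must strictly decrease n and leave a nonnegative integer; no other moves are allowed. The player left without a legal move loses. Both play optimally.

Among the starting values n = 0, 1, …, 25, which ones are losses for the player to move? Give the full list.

Positions with no move are L. A position that does have a move is losing for the player to move precisely when every available move leads to a winning position for the opponent. Fill in the labels:
n=0: no move → L
n=1: reaches L-position 0 → W
n=2: only reaches 1(W), which is W → L
n=3: reaches L-position 2 → W
n=4: reaches L-position 2 → W
n=5: only reaches 4(W), which is W → L
n=6: reaches L-position 2 → W
n=7: only reaches 6(W), which is W → L
n=8: reaches L-position 7 → W
n=9: only reaches 3(W), 8(W), all W → L
n=10: reaches L-position 5 → W
n=11: only reaches 10(W), which is W → L
n=12: reaches L-position 11 → W
n=13: only reaches 12(W), which is W → L
n=14: reaches L-position 7 → W
n=15: reaches L-position 5 → W
n=16: only reaches 8(W), 15(W), all W → L
n=17: reaches L-position 16 → W
n=18: reaches L-position 9 → W
n=19: only reaches 18(W), which is W → L
n=20: reaches L-position 19 → W
n=21: reaches L-position 7 → W
n=22: reaches L-position 11 → W
n=23: only reaches 22(W), which is W → L
n=24: reaches L-position 23 → W
n=25: only reaches 24(W), which is W → L
The losing starting values of n are exactly the entries labelled L in this table (11 of them).

0, 2, 5, 7, 9, 11, 13, 16, 19, 23, 25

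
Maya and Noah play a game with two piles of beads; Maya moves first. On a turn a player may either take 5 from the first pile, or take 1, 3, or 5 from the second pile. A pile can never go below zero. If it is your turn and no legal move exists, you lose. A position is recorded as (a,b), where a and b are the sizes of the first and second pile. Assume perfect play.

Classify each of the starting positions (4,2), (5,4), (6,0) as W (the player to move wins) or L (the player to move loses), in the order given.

(4,2): L, (5,4): W, (6,0): W

Label each position W (a win for the player to move) or L (a loss). A position with no legal move is L; any other position is W exactly when some move reaches an L, and L when every move reaches a W.
No move ever increases a pile, so every position that can arise here has a ≤ 6 and b ≤ 4; it is enough to label the cells with 0 ≤ a ≤ 6 and 0 ≤ b ≤ 4.
Every move lowers a or b (never raises either), so fill the grid row by row in increasing a, and left to right within a row: each cell's successors are then already labelled.
      b=0  b=1  b=2  b=3  b=4
a=0:    L    W    L    W    L
a=1:    L    W    L    W    L
a=2:    L    W    L    W    L
a=3:    L    W    L    W    L
a=4:    L    W    L    W    L
a=5:    W    L    W    L    W
a=6:    W    L    W    L    W
Cells with no legal move (terminal, hence L): (0,0), (1,0), (2,0), (3,0), (4,0).
The remaining L cells, each justified by listing all of its moves:
(0,2): →(0,1)(W) only, which is W, so L
(0,4): →(0,3)(W), (0,1)(W) — all W, so L
(1,2): →(1,1)(W) only, which is W, so L
(1,4): →(1,3)(W), (1,1)(W) — all W, so L
(2,2): →(2,1)(W) only, which is W, so L
(2,4): →(2,3)(W), (2,1)(W) — all W, so L
(3,2): →(3,1)(W) only, which is W, so L
(3,4): →(3,3)(W), (3,1)(W) — all W, so L
(4,2): →(4,1)(W) only, which is W, so L
(4,4): →(4,3)(W), (4,1)(W) — all W, so L
(5,1): →(0,1)(W), (5,0)(W) — all W, so L
(5,3): →(0,3)(W), (5,2)(W), (5,0)(W) — all W, so L
(6,1): →(1,1)(W), (6,0)(W) — all W, so L
(6,3): →(1,3)(W), (6,2)(W), (6,0)(W) — all W, so L
Every other cell has at least one move into one of the L cells above, so it is W.
(4,2): one of the L cells justified above, so L
(5,4): the move to (0,4) reaches an L cell, so W
(6,0): the move to (1,0) reaches an L cell, so W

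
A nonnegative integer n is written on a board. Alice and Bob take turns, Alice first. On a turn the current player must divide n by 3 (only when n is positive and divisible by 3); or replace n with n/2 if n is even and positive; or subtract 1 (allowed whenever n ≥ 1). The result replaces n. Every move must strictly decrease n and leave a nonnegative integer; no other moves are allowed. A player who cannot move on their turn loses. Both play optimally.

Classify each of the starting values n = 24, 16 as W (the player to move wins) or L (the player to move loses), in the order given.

Build the W/L table. Terminal = L. A non-terminal position is W if it has a move to some L; otherwise it is L.
n=0: no move → L
n=1: →0(L), so W
n=2: →1(W) only, which is W, so L
n=3: →2(L), so W
n=4: →2(L), so W
n=5: →4(W) only, which is W, so L
n=6: →2(L), so W
n=7: →6(W) only, which is W, so L
n=8: →7(L), so W
n=9: →3(W), 8(W) — all W, so L
n=10: →5(L), so W
n=11: →10(W) only, which is W, so L
n=12: →11(L), so W
n=13: →12(W) only, which is W, so L
n=14: →7(L), so W
n=15: →5(L), so W
n=16: →8(W), 15(W) — all W, so L
n=17: →16(L), so W
n=18: →9(L), so W
n=19: →18(W) only, which is W, so L
n=20: →19(L), so W
n=21: →7(L), so W
n=22: →11(L), so W
n=23: →22(W) only, which is W, so L
n=24: →23(L), so W

24: W, 16: L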